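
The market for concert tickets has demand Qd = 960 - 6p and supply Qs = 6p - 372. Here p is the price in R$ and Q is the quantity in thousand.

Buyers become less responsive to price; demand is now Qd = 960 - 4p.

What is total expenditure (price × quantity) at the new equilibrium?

Before the shock: 960 - 6p = 6p - 372 ⇒ 1332 = 12p ⇒ p = 111, Q = 294.
The shock moves the curves to Qd = 960 - 4p and Qs = 6p - 372.
Clearing the new market: 960 - 4p = 6p - 372, so p = 133.2 and Q = 427.2.
New expenditure = 133.2 × 427.2 = 56903.04.

56903.04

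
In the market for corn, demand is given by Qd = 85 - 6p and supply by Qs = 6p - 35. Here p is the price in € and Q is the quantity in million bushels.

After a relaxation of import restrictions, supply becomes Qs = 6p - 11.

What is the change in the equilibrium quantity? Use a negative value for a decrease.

Original equilibrium: 85 - 6p = 6p - 35 gives 120 = 12p, so p = 10 and Q = 25.
With the change applied: demand Qd = 85 - 6p, supply Qs = 6p - 11.
Setting them equal: 85 - 6p = 6p - 11 → 96 = 12p, so p = 8 and Q = 37.
ΔQ = 37 − 25 = +12.

+12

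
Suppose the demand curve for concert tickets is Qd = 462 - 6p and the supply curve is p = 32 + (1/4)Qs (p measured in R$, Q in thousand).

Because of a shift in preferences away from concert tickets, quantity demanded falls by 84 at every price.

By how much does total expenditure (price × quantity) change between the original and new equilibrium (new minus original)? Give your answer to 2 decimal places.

-2607.36

Initially, 462 - 6p = 4p - 128, so 590 = 10p and p = 59, Q = 108.
The new curves are Qd = 378 - 6p (demand) and Qs = 4p - 128 (supply).
New equilibrium: 378 - 6p = 4p - 128 ⇒ 506 = 10p ⇒ p = 50.6, Q = 74.4.
Expenditure moves from 59×108 = 6372 to 50.6×74.4 = 3764.64; change = -2607.36.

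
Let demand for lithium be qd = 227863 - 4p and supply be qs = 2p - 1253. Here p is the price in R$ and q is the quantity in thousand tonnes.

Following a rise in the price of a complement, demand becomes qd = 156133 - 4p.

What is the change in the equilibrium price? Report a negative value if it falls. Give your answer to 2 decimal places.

Initially, 227863 - 4p = 2p - 1253, so 229116 = 6p and p = 38186, q = 75119.
The new curves are qd = 156133 - 4p (demand) and qs = 2p - 1253 (supply).
Equate the new curves: 156133 - 4p = 2p - 1253, giving 157386 = 6p, p = 26231, q = 51209.
Δp = 26231 − 38186 = -11955.00.

-11955.00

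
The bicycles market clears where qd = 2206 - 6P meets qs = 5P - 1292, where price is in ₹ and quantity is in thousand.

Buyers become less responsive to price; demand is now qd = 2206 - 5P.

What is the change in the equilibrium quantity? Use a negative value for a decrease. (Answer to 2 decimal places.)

+159.00

Solve the original market: 2206 - 6P = 5P - 1292, hence P = 318 and q = 298.
After the shift, demand is qd = 2206 - 5P and supply is qs = 5P - 1292.
Equate the new curves: 2206 - 5P = 5P - 1292, giving 3498 = 10P, P = 349.8, q = 457.
Δq = 457 − 298 = +159.00.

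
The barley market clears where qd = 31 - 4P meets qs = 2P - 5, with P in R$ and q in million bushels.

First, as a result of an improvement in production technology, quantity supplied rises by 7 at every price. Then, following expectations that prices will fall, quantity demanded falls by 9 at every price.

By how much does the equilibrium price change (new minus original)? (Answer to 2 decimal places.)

Initially, 31 - 4P = 2P - 5, so 36 = 6P and P = 6, q = 7.
With the change applied: demand qd = 22 - 4P, supply qs = 2P + 2.
Clearing the new market: 22 - 4P = 2P + 2, so P = 10/3 ≈ 3.3333 and q = 26/3 ≈ 8.6667.
ΔP = 3.3333 − 6 = -2.67.

-2.67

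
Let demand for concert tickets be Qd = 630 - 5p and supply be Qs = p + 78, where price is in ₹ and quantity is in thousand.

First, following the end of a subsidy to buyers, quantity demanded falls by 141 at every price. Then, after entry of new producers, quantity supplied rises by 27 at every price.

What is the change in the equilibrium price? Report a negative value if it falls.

-28

Original equilibrium: 630 - 5p = p + 78 gives 552 = 6p, so p = 92 and Q = 170.
With the change applied: demand Qd = 489 - 5p, supply Qs = p + 105.
Clearing the new market: 489 - 5p = p + 105, so p = 64 and Q = 169.
Δp = 64 − 92 = -28.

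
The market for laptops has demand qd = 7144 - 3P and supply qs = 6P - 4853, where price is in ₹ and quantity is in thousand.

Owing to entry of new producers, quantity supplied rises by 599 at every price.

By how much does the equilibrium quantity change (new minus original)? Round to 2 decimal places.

+199.67

Original equilibrium: 7144 - 3P = 6P - 4853 gives 11997 = 9P, so P = 1333 and q = 3145.
The new curves are qd = 7144 - 3P (demand) and qs = 6P - 4254 (supply).
Setting them equal: 7144 - 3P = 6P - 4254 → 11398 = 9P, so P = 11398/9 ≈ 1266.4444 and q = 10034/3 ≈ 3344.6667.
Δq = 3344.6667 − 3145 = +199.67.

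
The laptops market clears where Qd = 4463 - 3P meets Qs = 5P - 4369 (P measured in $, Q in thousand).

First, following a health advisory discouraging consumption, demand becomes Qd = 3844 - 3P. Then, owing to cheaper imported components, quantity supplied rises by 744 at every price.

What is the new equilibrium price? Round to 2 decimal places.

933.63

Before the shock: 4463 - 3P = 5P - 4369 ⇒ 8832 = 8P ⇒ P = 1104, Q = 1151.
The new curves are Qd = 3844 - 3P (demand) and Qs = 5P - 3625 (supply).
Clearing the new market: 3844 - 3P = 5P - 3625, so P = 933.625 and Q = 1043.125.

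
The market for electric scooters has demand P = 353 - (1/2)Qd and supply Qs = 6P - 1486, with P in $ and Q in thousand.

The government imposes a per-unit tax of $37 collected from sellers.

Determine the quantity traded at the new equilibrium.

Original equilibrium: 706 - 2P = 6P - 1486 gives 2192 = 8P, so P = 274 and Q = 158.
Since sellers keep the price net of the tax, the effective supply curve becomes Qs = 6P - 1708.
Setting them equal: 706 - 2P = 6P - 1708 → 2414 = 8P, so P = 301.75 and Q = 102.5.

102.5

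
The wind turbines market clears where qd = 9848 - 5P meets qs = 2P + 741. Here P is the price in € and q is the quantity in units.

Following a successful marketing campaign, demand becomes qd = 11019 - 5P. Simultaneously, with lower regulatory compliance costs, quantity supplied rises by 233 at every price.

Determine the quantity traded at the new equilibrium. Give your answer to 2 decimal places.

Solve the original market: 9848 - 5P = 2P + 741, hence P = 1301 and q = 3343.
The shock moves the curves to qd = 11019 - 5P and qs = 2P + 974.
Equate the new curves: 11019 - 5P = 2P + 974, giving 10045 = 7P, P = 1435, q = 3844.

3844.00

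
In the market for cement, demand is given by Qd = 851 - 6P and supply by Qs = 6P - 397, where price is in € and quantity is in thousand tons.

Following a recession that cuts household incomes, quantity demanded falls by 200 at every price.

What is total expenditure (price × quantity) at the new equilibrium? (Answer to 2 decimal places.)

Original equilibrium: 851 - 6P = 6P - 397 gives 1248 = 12P, so P = 104 and Q = 227.
The new curves are Qd = 651 - 6P (demand) and Qs = 6P - 397 (supply).
Setting them equal: 651 - 6P = 6P - 397 → 1048 = 12P, so P = 262/3 ≈ 87.3333 and Q = 127.
New expenditure = 87.3333 × 127 = 11091.33.

11091.33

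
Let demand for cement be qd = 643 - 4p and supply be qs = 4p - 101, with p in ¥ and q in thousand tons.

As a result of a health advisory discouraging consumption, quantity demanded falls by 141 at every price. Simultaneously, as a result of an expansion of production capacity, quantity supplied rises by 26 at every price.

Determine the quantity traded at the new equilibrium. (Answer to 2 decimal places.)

Original equilibrium: 643 - 4p = 4p - 101 gives 744 = 8p, so p = 93 and q = 271.
With the change applied: demand qd = 502 - 4p, supply qs = 4p - 75.
New equilibrium: 502 - 4p = 4p - 75 ⇒ 577 = 8p ⇒ p = 72.125, q = 213.5.

213.50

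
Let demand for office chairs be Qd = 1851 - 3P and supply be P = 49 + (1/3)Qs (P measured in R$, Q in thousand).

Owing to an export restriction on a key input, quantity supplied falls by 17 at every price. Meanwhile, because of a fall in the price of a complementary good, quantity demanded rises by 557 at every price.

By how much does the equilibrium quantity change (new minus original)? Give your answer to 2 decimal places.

Before the shock: 1851 - 3P = 3P - 147 ⇒ 1998 = 6P ⇒ P = 333, Q = 852.
The new curves are Qd = 2408 - 3P (demand) and Qs = 3P - 164 (supply).
Equate the new curves: 2408 - 3P = 3P - 164, giving 2572 = 6P, P = 1286/3 ≈ 428.6667, Q = 1122.
ΔQ = 1122 − 852 = +270.00.

+270.00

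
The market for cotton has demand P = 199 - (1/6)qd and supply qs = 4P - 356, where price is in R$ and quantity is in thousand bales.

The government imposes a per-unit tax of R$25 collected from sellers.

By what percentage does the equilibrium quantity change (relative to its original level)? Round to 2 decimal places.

Initially, 1194 - 6P = 4P - 356, so 1550 = 10P and P = 155, q = 264.
Since sellers keep the price net of the tax, the effective supply curve becomes qs = 4P - 456.
New equilibrium: 1194 - 6P = 4P - 456 ⇒ 1650 = 10P ⇒ P = 165, q = 204.
%Δq = (204 − 264) / 264 × 100 = -22.73%.

-22.73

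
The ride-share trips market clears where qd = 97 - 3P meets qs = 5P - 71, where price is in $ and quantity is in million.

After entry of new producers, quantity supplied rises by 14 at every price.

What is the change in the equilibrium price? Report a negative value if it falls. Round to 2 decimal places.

-1.75

Initially, 97 - 3P = 5P - 71, so 168 = 8P and P = 21, q = 34.
The shock moves the curves to qd = 97 - 3P and qs = 5P - 57.
Clearing the new market: 97 - 3P = 5P - 57, so P = 19.25 and q = 39.25.
ΔP = 19.25 − 21 = -1.75.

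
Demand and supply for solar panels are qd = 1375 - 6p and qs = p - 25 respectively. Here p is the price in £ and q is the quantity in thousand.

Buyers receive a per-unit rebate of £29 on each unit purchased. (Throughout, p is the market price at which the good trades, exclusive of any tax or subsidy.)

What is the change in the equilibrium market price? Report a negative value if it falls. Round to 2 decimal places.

Solve the original market: 1375 - 6p = p - 25, hence p = 200 and q = 175.
Since buyers' out-of-pocket price is the market price minus the rebate, the effective demand curve becomes qd = 1549 - 6p.
Equate the new curves: 1549 - 6p = p - 25, giving 1574 = 7p, p = 1574/7 ≈ 224.8571, q = 1399/7 ≈ 199.8571.
Δp = 224.8571 − 200 = +24.86.

+24.86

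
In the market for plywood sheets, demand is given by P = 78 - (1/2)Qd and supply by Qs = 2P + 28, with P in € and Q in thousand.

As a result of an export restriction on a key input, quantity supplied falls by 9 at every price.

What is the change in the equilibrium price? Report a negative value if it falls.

+2.25

Solve the original market: 156 - 2P = 2P + 28, hence P = 32 and Q = 92.
With the change applied: demand Qd = 156 - 2P, supply Qs = 2P + 19.
Clearing the new market: 156 - 2P = 2P + 19, so P = 34.25 and Q = 87.5.
ΔP = 34.25 − 32 = +2.25.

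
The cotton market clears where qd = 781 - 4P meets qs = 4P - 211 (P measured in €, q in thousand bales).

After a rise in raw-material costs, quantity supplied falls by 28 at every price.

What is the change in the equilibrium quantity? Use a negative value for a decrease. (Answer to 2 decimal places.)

Original equilibrium: 781 - 4P = 4P - 211 gives 992 = 8P, so P = 124 and q = 285.
The shock moves the curves to qd = 781 - 4P and qs = 4P - 239.
New equilibrium: 781 - 4P = 4P - 239 ⇒ 1020 = 8P ⇒ P = 127.5, q = 271.
Δq = 271 − 285 = -14.00.

-14.00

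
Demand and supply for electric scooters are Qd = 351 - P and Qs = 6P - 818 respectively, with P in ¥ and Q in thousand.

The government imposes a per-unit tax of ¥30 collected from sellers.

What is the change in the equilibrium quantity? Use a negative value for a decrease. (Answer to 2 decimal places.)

-25.71

Solve the original market: 351 - P = 6P - 818, hence P = 167 and Q = 184.
Since sellers keep the price net of the tax, the effective supply curve becomes Qs = 6P - 998.
Equate the new curves: 351 - P = 6P - 998, giving 1349 = 7P, P = 1349/7 ≈ 192.7143, Q = 1108/7 ≈ 158.2857.
ΔQ = 158.2857 − 184 = -25.71.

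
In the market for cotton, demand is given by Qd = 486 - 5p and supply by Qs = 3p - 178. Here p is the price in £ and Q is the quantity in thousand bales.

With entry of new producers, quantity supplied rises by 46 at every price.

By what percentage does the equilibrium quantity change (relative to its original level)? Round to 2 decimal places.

+40.49

Original equilibrium: 486 - 5p = 3p - 178 gives 664 = 8p, so p = 83 and Q = 71.
The new curves are Qd = 486 - 5p (demand) and Qs = 3p - 132 (supply).
Clearing the new market: 486 - 5p = 3p - 132, so p = 77.25 and Q = 99.75.
%ΔQ = (99.75 − 71) / 71 × 100 = +40.49%.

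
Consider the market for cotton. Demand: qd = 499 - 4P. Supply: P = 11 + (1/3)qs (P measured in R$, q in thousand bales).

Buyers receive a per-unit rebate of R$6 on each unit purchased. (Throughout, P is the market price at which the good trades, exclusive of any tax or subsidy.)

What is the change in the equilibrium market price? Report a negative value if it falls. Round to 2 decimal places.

+3.43

Original equilibrium: 499 - 4P = 3P - 33 gives 532 = 7P, so P = 76 and q = 195.
Since buyers' out-of-pocket price is the market price minus the rebate, the effective demand curve becomes qd = 523 - 4P.
Clearing the new market: 523 - 4P = 3P - 33, so P = 556/7 ≈ 79.4286 and q = 1437/7 ≈ 205.2857.
ΔP = 79.4286 − 76 = +3.43.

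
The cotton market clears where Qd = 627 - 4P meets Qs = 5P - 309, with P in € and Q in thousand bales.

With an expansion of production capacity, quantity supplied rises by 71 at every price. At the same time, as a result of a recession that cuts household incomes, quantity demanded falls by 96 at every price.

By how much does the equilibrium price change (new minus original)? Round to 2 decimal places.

Before the shock: 627 - 4P = 5P - 309 ⇒ 936 = 9P ⇒ P = 104, Q = 211.
With the change applied: demand Qd = 531 - 4P, supply Qs = 5P - 238.
Equate the new curves: 531 - 4P = 5P - 238, giving 769 = 9P, P = 769/9 ≈ 85.4444, Q = 1703/9 ≈ 189.2222.
ΔP = 85.4444 − 104 = -18.56.

-18.56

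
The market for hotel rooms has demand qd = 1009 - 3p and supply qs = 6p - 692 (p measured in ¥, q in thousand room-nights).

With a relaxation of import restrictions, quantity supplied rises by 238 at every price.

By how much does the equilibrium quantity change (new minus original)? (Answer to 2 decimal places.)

Before the shock: 1009 - 3p = 6p - 692 ⇒ 1701 = 9p ⇒ p = 189, q = 442.
The shock moves the curves to qd = 1009 - 3p and qs = 6p - 454.
New equilibrium: 1009 - 3p = 6p - 454 ⇒ 1463 = 9p ⇒ p = 1463/9 ≈ 162.5556, q = 1564/3 ≈ 521.3333.
Δq = 521.3333 − 442 = +79.33.

+79.33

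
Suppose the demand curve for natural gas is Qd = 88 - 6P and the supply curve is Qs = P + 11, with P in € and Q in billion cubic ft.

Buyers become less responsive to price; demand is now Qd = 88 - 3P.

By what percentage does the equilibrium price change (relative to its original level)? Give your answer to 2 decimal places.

Solve the original market: 88 - 6P = P + 11, hence P = 11 and Q = 22.
After the shift, demand is Qd = 88 - 3P and supply is Qs = P + 11.
New equilibrium: 88 - 3P = P + 11 ⇒ 77 = 4P ⇒ P = 19.25, Q = 30.25.
%ΔP = (19.25 − 11) / 11 × 100 = +75.00%.

+75.00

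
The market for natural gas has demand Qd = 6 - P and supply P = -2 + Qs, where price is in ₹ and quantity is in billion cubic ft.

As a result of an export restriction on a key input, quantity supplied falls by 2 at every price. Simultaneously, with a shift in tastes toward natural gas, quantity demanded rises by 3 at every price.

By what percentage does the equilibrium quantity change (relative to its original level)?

Original equilibrium: 6 - P = P + 2 gives 4 = 2P, so P = 2 and Q = 4.
The shock moves the curves to Qd = 9 - P and Qs = P.
Setting them equal: 9 - P = P → 9 = 2P, so P = 4.5 and Q = 4.5.
%ΔQ = (4.5 − 4) / 4 × 100 = +12.5%.

+12.5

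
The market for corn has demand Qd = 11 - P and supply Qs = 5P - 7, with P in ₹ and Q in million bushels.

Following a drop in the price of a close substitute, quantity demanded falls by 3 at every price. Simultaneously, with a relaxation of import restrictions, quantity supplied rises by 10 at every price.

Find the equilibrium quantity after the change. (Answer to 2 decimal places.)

Initially, 11 - P = 5P - 7, so 18 = 6P and P = 3, Q = 8.
After the shift, demand is Qd = 8 - P and supply is Qs = 5P + 3.
New equilibrium: 8 - P = 5P + 3 ⇒ 5 = 6P ⇒ P = 5/6 ≈ 0.8333, Q = 43/6 ≈ 7.1667.

7.17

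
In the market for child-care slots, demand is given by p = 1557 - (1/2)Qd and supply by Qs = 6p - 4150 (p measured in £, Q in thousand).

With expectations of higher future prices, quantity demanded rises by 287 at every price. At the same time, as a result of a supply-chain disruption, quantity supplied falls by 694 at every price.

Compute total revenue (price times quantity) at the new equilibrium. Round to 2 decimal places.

1380779.84

Original equilibrium: 3114 - 2p = 6p - 4150 gives 7264 = 8p, so p = 908 and Q = 1298.
After the shift, demand is Qd = 3401 - 2p and supply is Qs = 6p - 4844.
Setting them equal: 3401 - 2p = 6p - 4844 → 8245 = 8p, so p = 1030.625 and Q = 1339.75.
New expenditure = 1030.625 × 1339.75 = 1380779.84.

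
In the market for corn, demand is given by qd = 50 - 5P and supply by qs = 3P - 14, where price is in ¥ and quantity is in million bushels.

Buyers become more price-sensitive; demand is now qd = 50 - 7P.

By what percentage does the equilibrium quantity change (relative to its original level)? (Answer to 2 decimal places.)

-48.00

Solve the original market: 50 - 5P = 3P - 14, hence P = 8 and q = 10.
The shock moves the curves to qd = 50 - 7P and qs = 3P - 14.
New equilibrium: 50 - 7P = 3P - 14 ⇒ 64 = 10P ⇒ P = 6.4, q = 5.2.
%Δq = (5.2 − 10) / 10 × 100 = -48.00%.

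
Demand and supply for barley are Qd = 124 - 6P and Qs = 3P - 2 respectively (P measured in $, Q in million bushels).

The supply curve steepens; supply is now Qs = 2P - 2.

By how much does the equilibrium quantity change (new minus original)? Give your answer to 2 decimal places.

-10.50

Original equilibrium: 124 - 6P = 3P - 2 gives 126 = 9P, so P = 14 and Q = 40.
The new curves are Qd = 124 - 6P (demand) and Qs = 2P - 2 (supply).
Equate the new curves: 124 - 6P = 2P - 2, giving 126 = 8P, P = 15.75, Q = 29.5.
ΔQ = 29.5 − 40 = -10.50.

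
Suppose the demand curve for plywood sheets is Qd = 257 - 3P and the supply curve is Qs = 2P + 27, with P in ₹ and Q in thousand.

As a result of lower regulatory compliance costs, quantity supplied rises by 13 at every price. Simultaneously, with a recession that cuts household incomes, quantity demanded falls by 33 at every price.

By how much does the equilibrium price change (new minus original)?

Initially, 257 - 3P = 2P + 27, so 230 = 5P and P = 46, Q = 119.
After the shift, demand is Qd = 224 - 3P and supply is Qs = 2P + 40.
Clearing the new market: 224 - 3P = 2P + 40, so P = 36.8 and Q = 113.6.
ΔP = 36.8 − 46 = -9.2.

-9.2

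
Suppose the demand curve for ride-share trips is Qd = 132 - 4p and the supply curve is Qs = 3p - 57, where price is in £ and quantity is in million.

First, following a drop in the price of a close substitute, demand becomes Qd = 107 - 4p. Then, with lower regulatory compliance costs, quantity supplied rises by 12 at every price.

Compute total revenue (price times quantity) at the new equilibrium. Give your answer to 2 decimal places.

437.39

Initially, 132 - 4p = 3p - 57, so 189 = 7p and p = 27, Q = 24.
With the change applied: demand Qd = 107 - 4p, supply Qs = 3p - 45.
Equate the new curves: 107 - 4p = 3p - 45, giving 152 = 7p, p = 152/7 ≈ 21.7143, Q = 141/7 ≈ 20.1429.
New expenditure = 21.7143 × 20.1429 = 437.39.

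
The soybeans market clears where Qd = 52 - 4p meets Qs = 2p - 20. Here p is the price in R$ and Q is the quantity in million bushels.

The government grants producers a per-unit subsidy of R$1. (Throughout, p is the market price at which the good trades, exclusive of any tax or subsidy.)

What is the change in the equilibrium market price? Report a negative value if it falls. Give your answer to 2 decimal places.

Solve the original market: 52 - 4p = 2p - 20, hence p = 12 and Q = 4.
Since sellers receive the price plus the subsidy, the effective supply curve becomes Qs = 2p - 18.
Setting them equal: 52 - 4p = 2p - 18 → 70 = 6p, so p = 35/3 ≈ 11.6667 and Q = 16/3 ≈ 5.3333.
Δp = 11.6667 − 12 = -0.33.

-0.33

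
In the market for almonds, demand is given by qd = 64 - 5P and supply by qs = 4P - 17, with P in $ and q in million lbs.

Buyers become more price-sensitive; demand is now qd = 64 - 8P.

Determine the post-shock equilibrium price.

6.75

Original equilibrium: 64 - 5P = 4P - 17 gives 81 = 9P, so P = 9 and q = 19.
The shock moves the curves to qd = 64 - 8P and qs = 4P - 17.
Equate the new curves: 64 - 8P = 4P - 17, giving 81 = 12P, P = 6.75, q = 10.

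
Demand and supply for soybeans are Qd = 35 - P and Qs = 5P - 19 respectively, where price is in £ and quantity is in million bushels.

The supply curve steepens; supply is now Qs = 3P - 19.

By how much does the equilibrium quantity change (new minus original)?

Initially, 35 - P = 5P - 19, so 54 = 6P and P = 9, Q = 26.
With the change applied: demand Qd = 35 - P, supply Qs = 3P - 19.
Equate the new curves: 35 - P = 3P - 19, giving 54 = 4P, P = 13.5, Q = 21.5.
ΔQ = 21.5 − 26 = -4.5.

-4.5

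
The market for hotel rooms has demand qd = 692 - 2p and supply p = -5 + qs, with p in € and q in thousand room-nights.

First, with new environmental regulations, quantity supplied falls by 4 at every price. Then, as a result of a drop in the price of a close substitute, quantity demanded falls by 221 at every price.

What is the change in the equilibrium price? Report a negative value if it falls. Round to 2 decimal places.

-72.33

Solve the original market: 692 - 2p = p + 5, hence p = 229 and q = 234.
The shock moves the curves to qd = 471 - 2p and qs = p + 1.
Setting them equal: 471 - 2p = p + 1 → 470 = 3p, so p = 470/3 ≈ 156.6667 and q = 473/3 ≈ 157.6667.
Δp = 156.6667 − 229 = -72.33.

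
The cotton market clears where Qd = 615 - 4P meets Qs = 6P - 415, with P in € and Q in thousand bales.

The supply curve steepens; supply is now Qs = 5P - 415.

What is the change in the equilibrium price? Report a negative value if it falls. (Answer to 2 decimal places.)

Solve the original market: 615 - 4P = 6P - 415, hence P = 103 and Q = 203.
The shock moves the curves to Qd = 615 - 4P and Qs = 5P - 415.
Clearing the new market: 615 - 4P = 5P - 415, so P = 1030/9 ≈ 114.4444 and Q = 1415/9 ≈ 157.2222.
ΔP = 114.4444 − 103 = +11.44.

+11.44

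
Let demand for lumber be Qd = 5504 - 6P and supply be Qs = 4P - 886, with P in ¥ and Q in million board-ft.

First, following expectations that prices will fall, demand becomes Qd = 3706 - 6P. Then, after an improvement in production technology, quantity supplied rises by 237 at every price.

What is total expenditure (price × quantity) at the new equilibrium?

Original equilibrium: 5504 - 6P = 4P - 886 gives 6390 = 10P, so P = 639 and Q = 1670.
After the shift, demand is Qd = 3706 - 6P and supply is Qs = 4P - 649.
Equate the new curves: 3706 - 6P = 4P - 649, giving 4355 = 10P, P = 435.5, Q = 1093.
New expenditure = 435.5 × 1093 = 476001.5.

476001.5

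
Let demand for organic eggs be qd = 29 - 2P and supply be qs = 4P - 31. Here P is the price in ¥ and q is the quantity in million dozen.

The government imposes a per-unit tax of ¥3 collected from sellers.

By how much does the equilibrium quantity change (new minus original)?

-4

Solve the original market: 29 - 2P = 4P - 31, hence P = 10 and q = 9.
Since sellers keep the price net of the tax, the effective supply curve becomes qs = 4P - 43.
Clearing the new market: 29 - 2P = 4P - 43, so P = 12 and q = 5.
Δq = 5 − 9 = -4.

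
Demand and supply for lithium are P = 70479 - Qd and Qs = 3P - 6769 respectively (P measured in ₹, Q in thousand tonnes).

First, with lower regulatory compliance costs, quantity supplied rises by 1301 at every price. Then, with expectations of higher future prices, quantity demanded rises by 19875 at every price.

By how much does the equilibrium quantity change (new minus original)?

+15231.5

Solve the original market: 70479 - P = 3P - 6769, hence P = 19312 and Q = 51167.
The new curves are Qd = 90354 - P (demand) and Qs = 3P - 5468 (supply).
New equilibrium: 90354 - P = 3P - 5468 ⇒ 95822 = 4P ⇒ P = 23955.5, Q = 66398.5.
ΔQ = 66398.5 − 51167 = +15231.5.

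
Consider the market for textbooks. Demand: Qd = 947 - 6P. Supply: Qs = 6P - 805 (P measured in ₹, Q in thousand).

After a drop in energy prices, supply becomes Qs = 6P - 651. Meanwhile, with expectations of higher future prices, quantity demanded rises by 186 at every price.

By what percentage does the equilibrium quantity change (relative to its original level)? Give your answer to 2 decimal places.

Solve the original market: 947 - 6P = 6P - 805, hence P = 146 and Q = 71.
With the change applied: demand Qd = 1133 - 6P, supply Qs = 6P - 651.
Clearing the new market: 1133 - 6P = 6P - 651, so P = 446/3 ≈ 148.6667 and Q = 241.
%ΔQ = (241 − 71) / 71 × 100 = +239.44%.

+239.44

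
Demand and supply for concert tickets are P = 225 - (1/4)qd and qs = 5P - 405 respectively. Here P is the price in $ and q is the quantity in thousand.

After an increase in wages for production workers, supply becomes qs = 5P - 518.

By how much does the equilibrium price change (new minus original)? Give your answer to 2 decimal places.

+12.56

Original equilibrium: 900 - 4P = 5P - 405 gives 1305 = 9P, so P = 145 and q = 320.
After the shift, demand is qd = 900 - 4P and supply is qs = 5P - 518.
Clearing the new market: 900 - 4P = 5P - 518, so P = 1418/9 ≈ 157.5556 and q = 2428/9 ≈ 269.7778.
ΔP = 157.5556 − 145 = +12.56.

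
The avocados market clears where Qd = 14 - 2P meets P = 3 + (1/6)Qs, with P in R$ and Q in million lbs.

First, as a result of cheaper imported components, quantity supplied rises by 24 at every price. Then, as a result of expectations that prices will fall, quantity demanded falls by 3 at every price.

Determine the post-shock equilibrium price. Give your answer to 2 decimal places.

Original equilibrium: 14 - 2P = 6P - 18 gives 32 = 8P, so P = 4 and Q = 6.
After the shift, demand is Qd = 11 - 2P and supply is Qs = 6P + 6.
Equate the new curves: 11 - 2P = 6P + 6, giving 5 = 8P, P = 0.625, Q = 9.75.

0.63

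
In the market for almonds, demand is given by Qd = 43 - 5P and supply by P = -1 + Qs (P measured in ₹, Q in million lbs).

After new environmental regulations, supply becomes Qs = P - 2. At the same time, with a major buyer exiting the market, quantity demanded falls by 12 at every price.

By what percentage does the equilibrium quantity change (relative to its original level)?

Original equilibrium: 43 - 5P = P + 1 gives 42 = 6P, so P = 7 and Q = 8.
The new curves are Qd = 31 - 5P (demand) and Qs = P - 2 (supply).
Setting them equal: 31 - 5P = P - 2 → 33 = 6P, so P = 5.5 and Q = 3.5.
%ΔQ = (3.5 − 8) / 8 × 100 = -56.25%.

-56.25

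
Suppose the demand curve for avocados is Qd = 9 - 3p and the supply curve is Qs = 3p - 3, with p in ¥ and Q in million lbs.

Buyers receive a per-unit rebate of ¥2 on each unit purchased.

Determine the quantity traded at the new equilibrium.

Initially, 9 - 3p = 3p - 3, so 12 = 6p and p = 2, Q = 3.
Since buyers' out-of-pocket price is the market price minus the rebate, the effective demand curve becomes Qd = 15 - 3p.
Setting them equal: 15 - 3p = 3p - 3 → 18 = 6p, so p = 3 and Q = 6.

6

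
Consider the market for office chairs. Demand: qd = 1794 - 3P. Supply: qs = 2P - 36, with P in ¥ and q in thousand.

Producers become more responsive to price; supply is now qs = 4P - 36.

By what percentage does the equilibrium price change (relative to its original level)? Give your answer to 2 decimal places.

Initially, 1794 - 3P = 2P - 36, so 1830 = 5P and P = 366, q = 696.
The shock moves the curves to qd = 1794 - 3P and qs = 4P - 36.
New equilibrium: 1794 - 3P = 4P - 36 ⇒ 1830 = 7P ⇒ P = 1830/7 ≈ 261.4286, q = 7068/7 ≈ 1009.7143.
%ΔP = (261.4286 − 366) / 366 × 100 = -28.57%.

-28.57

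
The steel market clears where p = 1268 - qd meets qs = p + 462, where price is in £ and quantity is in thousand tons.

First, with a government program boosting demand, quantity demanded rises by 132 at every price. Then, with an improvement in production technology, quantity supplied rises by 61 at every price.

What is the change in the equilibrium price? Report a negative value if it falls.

+35.5

Before the shock: 1268 - p = p + 462 ⇒ 806 = 2p ⇒ p = 403, q = 865.
The new curves are qd = 1400 - p (demand) and qs = p + 523 (supply).
Clearing the new market: 1400 - p = p + 523, so p = 438.5 and q = 961.5.
Δp = 438.5 − 403 = +35.5.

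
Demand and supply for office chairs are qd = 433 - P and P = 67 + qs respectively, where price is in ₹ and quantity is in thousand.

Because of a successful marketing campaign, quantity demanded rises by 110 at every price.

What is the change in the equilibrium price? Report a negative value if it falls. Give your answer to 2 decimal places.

Solve the original market: 433 - P = P - 67, hence P = 250 and q = 183.
The new curves are qd = 543 - P (demand) and qs = P - 67 (supply).
New equilibrium: 543 - P = P - 67 ⇒ 610 = 2P ⇒ P = 305, q = 238.
ΔP = 305 − 250 = +55.00.

+55.00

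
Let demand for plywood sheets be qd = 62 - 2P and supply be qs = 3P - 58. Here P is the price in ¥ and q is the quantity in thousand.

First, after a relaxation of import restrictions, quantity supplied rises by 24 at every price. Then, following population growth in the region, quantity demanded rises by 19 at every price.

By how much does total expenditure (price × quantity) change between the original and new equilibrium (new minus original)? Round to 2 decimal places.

+469.00

Before the shock: 62 - 2P = 3P - 58 ⇒ 120 = 5P ⇒ P = 24, q = 14.
The new curves are qd = 81 - 2P (demand) and qs = 3P - 34 (supply).
Setting them equal: 81 - 2P = 3P - 34 → 115 = 5P, so P = 23 and q = 35.
Expenditure moves from 24×14 = 336 to 23×35 = 805; change = +469.00.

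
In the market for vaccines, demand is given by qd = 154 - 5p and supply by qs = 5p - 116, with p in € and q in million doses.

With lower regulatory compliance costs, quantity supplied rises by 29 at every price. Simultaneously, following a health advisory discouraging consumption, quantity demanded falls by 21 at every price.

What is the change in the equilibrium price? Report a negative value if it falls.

-5

Solve the original market: 154 - 5p = 5p - 116, hence p = 27 and q = 19.
The shock moves the curves to qd = 133 - 5p and qs = 5p - 87.
New equilibrium: 133 - 5p = 5p - 87 ⇒ 220 = 10p ⇒ p = 22, q = 23.
Δp = 22 − 27 = -5.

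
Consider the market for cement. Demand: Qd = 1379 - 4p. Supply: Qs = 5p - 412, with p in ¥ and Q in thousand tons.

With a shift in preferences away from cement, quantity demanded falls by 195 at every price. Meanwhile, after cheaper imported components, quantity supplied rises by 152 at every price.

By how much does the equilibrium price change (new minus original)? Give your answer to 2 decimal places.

Initially, 1379 - 4p = 5p - 412, so 1791 = 9p and p = 199, Q = 583.
The shock moves the curves to Qd = 1184 - 4p and Qs = 5p - 260.
New equilibrium: 1184 - 4p = 5p - 260 ⇒ 1444 = 9p ⇒ p = 1444/9 ≈ 160.4444, Q = 4880/9 ≈ 542.2222.
Δp = 160.4444 − 199 = -38.56.

-38.56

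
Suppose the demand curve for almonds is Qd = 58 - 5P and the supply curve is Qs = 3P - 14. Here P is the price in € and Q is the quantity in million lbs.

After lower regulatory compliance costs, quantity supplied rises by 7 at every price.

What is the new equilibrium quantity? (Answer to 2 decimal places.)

17.38

Before the shock: 58 - 5P = 3P - 14 ⇒ 72 = 8P ⇒ P = 9, Q = 13.
The new curves are Qd = 58 - 5P (demand) and Qs = 3P - 7 (supply).
Setting them equal: 58 - 5P = 3P - 7 → 65 = 8P, so P = 8.125 and Q = 17.375.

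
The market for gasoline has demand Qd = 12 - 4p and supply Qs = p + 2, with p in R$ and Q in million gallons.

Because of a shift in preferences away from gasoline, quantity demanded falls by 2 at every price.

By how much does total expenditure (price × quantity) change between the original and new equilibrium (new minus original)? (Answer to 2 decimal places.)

Initially, 12 - 4p = p + 2, so 10 = 5p and p = 2, Q = 4.
After the shift, demand is Qd = 10 - 4p and supply is Qs = p + 2.
Clearing the new market: 10 - 4p = p + 2, so p = 1.6 and Q = 3.6.
Expenditure moves from 2×4 = 8 to 1.6×3.6 = 5.76; change = -2.24.

-2.24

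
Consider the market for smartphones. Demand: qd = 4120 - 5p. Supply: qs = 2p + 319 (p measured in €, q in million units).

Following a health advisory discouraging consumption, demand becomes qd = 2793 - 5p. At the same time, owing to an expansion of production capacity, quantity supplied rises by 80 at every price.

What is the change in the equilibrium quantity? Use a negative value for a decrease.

Solve the original market: 4120 - 5p = 2p + 319, hence p = 543 and q = 1405.
After the shift, demand is qd = 2793 - 5p and supply is qs = 2p + 399.
Equate the new curves: 2793 - 5p = 2p + 399, giving 2394 = 7p, p = 342, q = 1083.
Δq = 1083 − 1405 = -322.

-322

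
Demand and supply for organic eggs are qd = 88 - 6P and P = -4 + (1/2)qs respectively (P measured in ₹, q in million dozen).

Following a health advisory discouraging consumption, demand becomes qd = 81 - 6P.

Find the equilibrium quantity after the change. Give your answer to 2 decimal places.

26.25

Initially, 88 - 6P = 2P + 8, so 80 = 8P and P = 10, q = 28.
With the change applied: demand qd = 81 - 6P, supply qs = 2P + 8.
Setting them equal: 81 - 6P = 2P + 8 → 73 = 8P, so P = 9.125 and q = 26.25.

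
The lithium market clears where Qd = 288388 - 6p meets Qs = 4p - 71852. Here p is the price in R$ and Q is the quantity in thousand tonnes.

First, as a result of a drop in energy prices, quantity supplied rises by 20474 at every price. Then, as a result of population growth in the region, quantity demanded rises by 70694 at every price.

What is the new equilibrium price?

Before the shock: 288388 - 6p = 4p - 71852 ⇒ 360240 = 10p ⇒ p = 36024, Q = 72244.
The shock moves the curves to Qd = 359082 - 6p and Qs = 4p - 51378.
Clearing the new market: 359082 - 6p = 4p - 51378, so p = 41046 and Q = 112806.

41046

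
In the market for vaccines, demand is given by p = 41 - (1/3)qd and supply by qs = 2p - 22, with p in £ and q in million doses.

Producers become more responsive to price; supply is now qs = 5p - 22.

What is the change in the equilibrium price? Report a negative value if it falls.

-10.875

Initially, 123 - 3p = 2p - 22, so 145 = 5p and p = 29, q = 36.
The new curves are qd = 123 - 3p (demand) and qs = 5p - 22 (supply).
Clearing the new market: 123 - 3p = 5p - 22, so p = 18.125 and q = 68.625.
Δp = 18.125 − 29 = -10.875.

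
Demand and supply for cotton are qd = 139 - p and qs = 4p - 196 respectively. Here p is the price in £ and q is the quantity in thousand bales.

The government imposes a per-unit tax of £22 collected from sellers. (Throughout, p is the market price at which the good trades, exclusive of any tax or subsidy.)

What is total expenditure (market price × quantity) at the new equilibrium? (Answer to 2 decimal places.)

4602.24

Before the shock: 139 - p = 4p - 196 ⇒ 335 = 5p ⇒ p = 67, q = 72.
Since sellers keep the price net of the tax, the effective supply curve becomes qs = 4p - 284.
Equate the new curves: 139 - p = 4p - 284, giving 423 = 5p, p = 84.6, q = 54.4.
New expenditure = 84.6 × 54.4 = 4602.24.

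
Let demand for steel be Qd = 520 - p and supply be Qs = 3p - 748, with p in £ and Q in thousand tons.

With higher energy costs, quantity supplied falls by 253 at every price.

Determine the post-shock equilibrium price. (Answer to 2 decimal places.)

Original equilibrium: 520 - p = 3p - 748 gives 1268 = 4p, so p = 317 and Q = 203.
After the shift, demand is Qd = 520 - p and supply is Qs = 3p - 1001.
Clearing the new market: 520 - p = 3p - 1001, so p = 380.25 and Q = 139.75.

380.25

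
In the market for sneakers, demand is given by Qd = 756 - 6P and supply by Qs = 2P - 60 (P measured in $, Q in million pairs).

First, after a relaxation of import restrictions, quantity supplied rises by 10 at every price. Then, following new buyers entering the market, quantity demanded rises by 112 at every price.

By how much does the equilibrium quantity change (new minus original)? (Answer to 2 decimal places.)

Initially, 756 - 6P = 2P - 60, so 816 = 8P and P = 102, Q = 144.
With the change applied: demand Qd = 868 - 6P, supply Qs = 2P - 50.
Setting them equal: 868 - 6P = 2P - 50 → 918 = 8P, so P = 114.75 and Q = 179.5.
ΔQ = 179.5 − 144 = +35.50.

+35.50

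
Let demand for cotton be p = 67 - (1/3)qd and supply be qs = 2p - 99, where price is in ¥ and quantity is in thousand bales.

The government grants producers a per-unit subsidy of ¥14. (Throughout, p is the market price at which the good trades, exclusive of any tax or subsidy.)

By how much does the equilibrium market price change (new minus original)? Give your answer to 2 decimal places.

Solve the original market: 201 - 3p = 2p - 99, hence p = 60 and q = 21.
Since sellers receive the price plus the subsidy, the effective supply curve becomes qs = 2p - 71.
Clearing the new market: 201 - 3p = 2p - 71, so p = 54.4 and q = 37.8.
Δp = 54.4 − 60 = -5.60.

-5.60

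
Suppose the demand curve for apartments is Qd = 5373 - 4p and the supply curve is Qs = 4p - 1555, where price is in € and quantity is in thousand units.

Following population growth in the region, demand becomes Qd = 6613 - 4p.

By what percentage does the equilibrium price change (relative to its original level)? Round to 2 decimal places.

+17.90

Initially, 5373 - 4p = 4p - 1555, so 6928 = 8p and p = 866, Q = 1909.
The shock moves the curves to Qd = 6613 - 4p and Qs = 4p - 1555.
New equilibrium: 6613 - 4p = 4p - 1555 ⇒ 8168 = 8p ⇒ p = 1021, Q = 2529.
%Δp = (1021 − 866) / 866 × 100 = +17.90%.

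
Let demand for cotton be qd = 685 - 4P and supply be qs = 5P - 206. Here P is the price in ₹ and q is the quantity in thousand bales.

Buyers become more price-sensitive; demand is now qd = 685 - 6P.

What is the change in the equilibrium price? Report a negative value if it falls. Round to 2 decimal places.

-18.00

Original equilibrium: 685 - 4P = 5P - 206 gives 891 = 9P, so P = 99 and q = 289.
With the change applied: demand qd = 685 - 6P, supply qs = 5P - 206.
Setting them equal: 685 - 6P = 5P - 206 → 891 = 11P, so P = 81 and q = 199.
ΔP = 81 − 99 = -18.00.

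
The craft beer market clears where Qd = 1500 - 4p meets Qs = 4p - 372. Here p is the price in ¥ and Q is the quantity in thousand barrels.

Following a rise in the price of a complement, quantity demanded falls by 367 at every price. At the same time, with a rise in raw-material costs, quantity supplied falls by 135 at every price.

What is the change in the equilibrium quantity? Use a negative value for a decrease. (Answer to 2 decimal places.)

Original equilibrium: 1500 - 4p = 4p - 372 gives 1872 = 8p, so p = 234 and Q = 564.
With the change applied: demand Qd = 1133 - 4p, supply Qs = 4p - 507.
Setting them equal: 1133 - 4p = 4p - 507 → 1640 = 8p, so p = 205 and Q = 313.
ΔQ = 313 − 564 = -251.00.

-251.00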